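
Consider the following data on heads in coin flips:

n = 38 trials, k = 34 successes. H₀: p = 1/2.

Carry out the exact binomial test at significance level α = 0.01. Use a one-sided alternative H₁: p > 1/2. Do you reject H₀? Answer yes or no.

reject H₀: yes

Exact binomial: n=38, k=34, p₀=1/2=0.5000
P(X≥34) from Σ C(n,i)·p₀^i·(1−p₀)^(n−i)
p-value (one-sided, H₁ greater) = 0.00000
At α=0.01: p < α → reject H₀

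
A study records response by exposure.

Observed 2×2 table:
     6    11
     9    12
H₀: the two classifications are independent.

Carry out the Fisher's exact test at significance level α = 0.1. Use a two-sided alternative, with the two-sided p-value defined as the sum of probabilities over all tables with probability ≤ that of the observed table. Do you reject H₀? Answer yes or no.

Margins: r₁=17, r₂=21, c₁=15, c₂=23, n=38
p_obs = C(17,6)·C(21,9)/C(38,15); sum pmf over tables with pmf ≤ p_obs
p-value (two-sided) = 0.74421
At α=0.1: p ≥ α → fail to reject H₀

reject H₀: no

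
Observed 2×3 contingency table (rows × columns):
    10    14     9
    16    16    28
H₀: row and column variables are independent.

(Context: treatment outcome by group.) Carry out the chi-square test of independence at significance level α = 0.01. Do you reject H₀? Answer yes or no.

Row totals [33, 60], col totals [26, 30, 37], n=93
χ² = (10−9.23)²/9.23 + (14−10.65)²/10.65 + (9−13.13)²/13.13 + (16−16.77)²/16.77 + (16−19.35)²/19.35 + (28−23.87)²/23.87 = 3.7523
df = 2
p-value (upper-tail) = 0.15318
At α=0.01: p ≥ α → fail to reject H₀

reject H₀: no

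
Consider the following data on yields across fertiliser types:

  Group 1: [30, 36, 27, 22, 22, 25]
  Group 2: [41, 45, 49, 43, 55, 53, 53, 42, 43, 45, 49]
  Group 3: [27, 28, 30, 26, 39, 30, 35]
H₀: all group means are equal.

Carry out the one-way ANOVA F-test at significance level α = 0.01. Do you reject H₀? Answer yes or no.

reject H₀: yes

Group means [27.00, 47.09, 30.71], grand mean 37.292
SSB = Σnᵢ(x̄ᵢ−x̄)² = 1994.621; SSW = ΣΣ(x−x̄ᵢ)² = 520.338
MSB = 1994.621/2 = 997.3103; MSW = 520.338/21 = 24.7780
F = MSB/MSW = 40.2499
df = (2, 21)
p-value (upper-tail) = 0.00000
At α=0.01: p < α → reject H₀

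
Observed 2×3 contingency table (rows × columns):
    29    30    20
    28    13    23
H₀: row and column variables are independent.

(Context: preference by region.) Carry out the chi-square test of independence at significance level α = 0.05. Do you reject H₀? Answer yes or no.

Row totals [79, 64], col totals [57, 43, 43], n=143
χ² = (29−31.49)²/31.49 + (30−23.76)²/23.76 + (20−23.76)²/23.76 + (28−25.51)²/25.51 + (13−19.24)²/19.24 + (23−19.24)²/19.24 = 5.4341
df = 2
p-value (upper-tail) = 0.06607
At α=0.05: p ≥ α → fail to reject H₀

reject H₀: no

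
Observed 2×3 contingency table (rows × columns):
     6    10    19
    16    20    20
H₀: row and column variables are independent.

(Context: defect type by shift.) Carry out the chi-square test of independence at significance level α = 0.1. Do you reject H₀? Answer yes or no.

reject H₀: no

Row totals [35, 56], col totals [22, 30, 39], n=91
χ² = (6−8.46)²/8.46 + (10−11.54)²/11.54 + (19−15.00)²/15.00 + (16−13.54)²/13.54 + (20−18.46)²/18.46 + (20−24.00)²/24.00 = 3.2303
df = 2
p-value (upper-tail) = 0.19886
At α=0.1: p ≥ α → fail to reject H₀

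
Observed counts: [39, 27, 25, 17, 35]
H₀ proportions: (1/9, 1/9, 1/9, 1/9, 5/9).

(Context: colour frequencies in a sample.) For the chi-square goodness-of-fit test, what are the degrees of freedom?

df = k − 1 = 5 − 1 = 4

degrees of freedom = 4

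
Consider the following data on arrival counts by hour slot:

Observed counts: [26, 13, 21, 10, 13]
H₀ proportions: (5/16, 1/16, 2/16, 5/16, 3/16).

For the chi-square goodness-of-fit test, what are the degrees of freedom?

degrees of freedom = 4

df = k − 1 = 5 − 1 = 4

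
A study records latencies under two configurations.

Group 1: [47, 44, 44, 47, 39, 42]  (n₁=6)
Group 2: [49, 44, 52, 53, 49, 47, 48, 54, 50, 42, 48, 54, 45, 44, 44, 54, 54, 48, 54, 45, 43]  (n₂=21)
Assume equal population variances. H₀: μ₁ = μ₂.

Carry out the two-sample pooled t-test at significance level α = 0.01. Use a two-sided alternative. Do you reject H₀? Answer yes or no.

x̄₁=43.833, s₁=3.061, n₁=6
x̄₂=48.619, s₂=4.165, n₂=21
s_p² = [5·3.061² + 20·4.165²]/25 = 15.7514
SE = √(s_p²·(1/6+1/21)) = 1.8372
t = (43.833−48.619)/1.8372 = -2.6049
df = 25
p-value (two-sided) = 0.01525
At α=0.01: p ≥ α → fail to reject H₀

reject H₀: no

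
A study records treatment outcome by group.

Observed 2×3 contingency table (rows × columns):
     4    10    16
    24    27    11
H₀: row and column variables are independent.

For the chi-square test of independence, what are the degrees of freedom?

degrees of freedom = 2

df = (r−1)(c−1) = (2−1)·(3−1) = 2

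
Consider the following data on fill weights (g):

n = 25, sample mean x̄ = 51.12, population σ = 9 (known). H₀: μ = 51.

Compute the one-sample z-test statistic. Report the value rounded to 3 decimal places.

SE = σ/√n = 9/√25 = 1.8000
z = (x̄−μ₀)/SE = (51.12−51)/1.8000 = 0.0667

test statistic = 0.067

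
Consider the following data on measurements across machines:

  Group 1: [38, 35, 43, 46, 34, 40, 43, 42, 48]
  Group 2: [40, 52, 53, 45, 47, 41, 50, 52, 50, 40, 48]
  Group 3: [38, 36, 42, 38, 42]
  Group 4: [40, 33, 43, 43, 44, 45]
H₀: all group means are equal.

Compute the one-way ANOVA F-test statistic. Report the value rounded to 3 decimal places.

test statistic = 5.081

Group means [41.00, 47.09, 39.20, 41.33], grand mean 42.935
SSB = Σnᵢ(x̄ᵢ−x̄)² = 308.829; SSW = ΣΣ(x−x̄ᵢ)² = 547.042
MSB = 308.829/3 = 102.9428; MSW = 547.042/27 = 20.2608
F = MSB/MSW = 5.0809
df = (3, 27)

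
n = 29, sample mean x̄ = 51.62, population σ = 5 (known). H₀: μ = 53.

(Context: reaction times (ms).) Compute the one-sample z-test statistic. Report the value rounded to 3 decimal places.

SE = σ/√n = 5/√29 = 0.9285
z = (x̄−μ₀)/SE = (51.62−53)/0.9285 = -1.4863

test statistic = -1.486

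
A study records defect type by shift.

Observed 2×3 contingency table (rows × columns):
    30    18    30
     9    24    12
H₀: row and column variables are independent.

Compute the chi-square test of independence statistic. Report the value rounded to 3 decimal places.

Row totals [78, 45], col totals [39, 42, 42], n=123
χ² = (30−24.73)²/24.73 + (18−26.63)²/26.63 + (30−26.63)²/26.63 + (9−14.27)²/14.27 + (24−15.37)²/15.37 + (12−15.37)²/15.37 = 11.8806
df = 2

test statistic = 11.881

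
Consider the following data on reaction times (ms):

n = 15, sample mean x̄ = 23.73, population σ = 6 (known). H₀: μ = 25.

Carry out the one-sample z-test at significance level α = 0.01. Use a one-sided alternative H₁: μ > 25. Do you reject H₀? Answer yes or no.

SE = σ/√n = 6/√15 = 1.5492
z = (x̄−μ₀)/SE = (23.73−25)/1.5492 = -0.8198
p-value (one-sided, H₁ greater) = 0.79383
At α=0.01: p ≥ α → fail to reject H₀

reject H₀: no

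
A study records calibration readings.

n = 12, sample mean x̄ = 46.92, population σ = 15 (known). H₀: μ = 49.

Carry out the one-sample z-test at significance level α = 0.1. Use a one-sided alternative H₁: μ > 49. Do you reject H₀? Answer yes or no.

SE = σ/√n = 15/√12 = 4.3301
z = (x̄−μ₀)/SE = (46.92−49)/4.3301 = -0.4804
p-value (one-sided, H₁ greater) = 0.68451
At α=0.1: p ≥ α → fail to reject H₀

reject H₀: no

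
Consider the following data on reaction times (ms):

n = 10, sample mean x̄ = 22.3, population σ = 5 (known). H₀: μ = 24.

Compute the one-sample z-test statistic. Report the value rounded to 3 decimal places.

SE = σ/√n = 5/√10 = 1.5811
z = (x̄−μ₀)/SE = (22.3−24)/1.5811 = -1.0752

test statistic = -1.075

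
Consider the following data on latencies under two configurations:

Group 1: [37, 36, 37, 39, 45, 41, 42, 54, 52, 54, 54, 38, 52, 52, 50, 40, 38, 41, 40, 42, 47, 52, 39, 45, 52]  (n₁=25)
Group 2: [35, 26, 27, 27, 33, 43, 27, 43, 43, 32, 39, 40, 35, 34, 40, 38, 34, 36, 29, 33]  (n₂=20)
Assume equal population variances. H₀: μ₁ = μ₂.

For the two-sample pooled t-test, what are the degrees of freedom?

df = n₁ + n₂ − 2 = 25 + 20 − 2 = 43

degrees of freedom = 43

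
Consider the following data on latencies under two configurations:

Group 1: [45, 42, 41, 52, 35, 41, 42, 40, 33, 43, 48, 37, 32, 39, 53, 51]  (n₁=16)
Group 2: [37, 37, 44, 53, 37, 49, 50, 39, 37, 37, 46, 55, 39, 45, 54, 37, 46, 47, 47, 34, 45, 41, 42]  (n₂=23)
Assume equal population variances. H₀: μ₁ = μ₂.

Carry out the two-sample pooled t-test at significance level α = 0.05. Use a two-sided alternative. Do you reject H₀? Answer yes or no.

x̄₁=42.125, s₁=6.417, n₁=16
x̄₂=43.391, s₂=6.177, n₂=23
s_p² = [15·6.417² + 22·6.177²]/37 = 39.3845
SE = √(s_p²·(1/16+1/23)) = 2.0430
t = (42.125−43.391)/2.0430 = -0.6198
df = 37
p-value (two-sided) = 0.53917
At α=0.05: p ≥ α → fail to reject H₀

reject H₀: no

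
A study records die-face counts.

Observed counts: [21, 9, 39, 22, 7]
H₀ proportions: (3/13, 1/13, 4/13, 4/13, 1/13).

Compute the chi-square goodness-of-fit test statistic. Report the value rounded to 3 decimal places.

test statistic = 5.237

n = 98; E_i = n·p_i = [22.62, 7.54, 30.15, 30.15, 7.54]
χ² = (21−22.62)²/22.62 + (9−7.54)²/7.54 + (39−30.15)²/30.15 + (22−30.15)²/30.15 + (7−7.54)²/7.54 = 5.2372
df = 4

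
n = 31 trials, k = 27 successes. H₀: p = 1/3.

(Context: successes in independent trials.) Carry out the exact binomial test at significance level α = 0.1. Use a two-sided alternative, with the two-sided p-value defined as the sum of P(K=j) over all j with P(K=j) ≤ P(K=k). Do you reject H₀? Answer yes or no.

Exact binomial: n=31, k=27, p₀=1/3=0.3333
P(X=j) = C(n,j)·p₀^j·(1−p₀)^(n−j); p = Σ P(X=j) over j with P(X=j) ≤ P(X=27)
p-value (two-sided) = 0.00000
At α=0.1: p < α → reject H₀

reject H₀: yes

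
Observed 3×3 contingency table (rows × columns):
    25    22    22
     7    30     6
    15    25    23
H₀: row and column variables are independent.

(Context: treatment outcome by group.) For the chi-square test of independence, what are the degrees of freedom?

degrees of freedom = 4

df = (r−1)(c−1) = (3−1)·(3−1) = 4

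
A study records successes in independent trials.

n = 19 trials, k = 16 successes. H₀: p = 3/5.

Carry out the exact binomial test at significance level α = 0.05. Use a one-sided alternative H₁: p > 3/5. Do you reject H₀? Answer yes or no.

reject H₀: yes

Exact binomial: n=19, k=16, p₀=3/5=0.6000
P(X≥16) from Σ C(n,i)·p₀^i·(1−p₀)^(n−i)
p-value (one-sided, H₁ greater) = 0.02296
At α=0.05: p < α → reject H₀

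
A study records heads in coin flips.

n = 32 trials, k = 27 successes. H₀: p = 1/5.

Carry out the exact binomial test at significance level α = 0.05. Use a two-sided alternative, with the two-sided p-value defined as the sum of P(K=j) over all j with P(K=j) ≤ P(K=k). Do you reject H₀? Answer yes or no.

reject H₀: yes

Exact binomial: n=32, k=27, p₀=1/5=0.2000
P(X=j) = C(n,j)·p₀^j·(1−p₀)^(n−j); p = Σ P(X=j) over j with P(X=j) ≤ P(X=27)
p-value (two-sided) = 0.00000
At α=0.05: p < α → reject H₀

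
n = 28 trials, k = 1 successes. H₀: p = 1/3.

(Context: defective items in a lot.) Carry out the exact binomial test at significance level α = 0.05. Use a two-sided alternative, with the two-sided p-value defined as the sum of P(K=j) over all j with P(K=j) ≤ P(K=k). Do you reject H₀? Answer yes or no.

reject H₀: yes

Exact binomial: n=28, k=1, p₀=1/3=0.3333
P(X=j) = C(n,j)·p₀^j·(1−p₀)^(n−j); p = Σ P(X=j) over j with P(X=j) ≤ P(X=1)
p-value (two-sided) = 0.00037
At α=0.05: p < α → reject H₀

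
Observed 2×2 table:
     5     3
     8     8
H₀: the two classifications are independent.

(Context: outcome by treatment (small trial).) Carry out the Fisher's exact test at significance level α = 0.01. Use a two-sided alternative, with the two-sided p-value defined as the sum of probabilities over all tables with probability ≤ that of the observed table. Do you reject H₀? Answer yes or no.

Margins: r₁=8, r₂=16, c₁=13, c₂=11, n=24
p_obs = C(8,5)·C(16,8)/C(24,13); sum pmf over tables with pmf ≤ p_obs
p-value (two-sided) = 0.67919
At α=0.01: p ≥ α → fail to reject H₀

reject H₀: no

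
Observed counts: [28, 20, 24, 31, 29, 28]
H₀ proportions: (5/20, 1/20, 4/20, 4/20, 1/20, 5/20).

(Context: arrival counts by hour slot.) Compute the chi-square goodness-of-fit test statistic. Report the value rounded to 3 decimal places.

n = 160; E_i = n·p_i = [40.00, 8.00, 32.00, 32.00, 8.00, 40.00]
χ² = (28−40.00)²/40.00 + (20−8.00)²/8.00 + (24−32.00)²/32.00 + (31−32.00)²/32.00 + (29−8.00)²/8.00 + (28−40.00)²/40.00 = 82.3563
df = 5

test statistic = 82.356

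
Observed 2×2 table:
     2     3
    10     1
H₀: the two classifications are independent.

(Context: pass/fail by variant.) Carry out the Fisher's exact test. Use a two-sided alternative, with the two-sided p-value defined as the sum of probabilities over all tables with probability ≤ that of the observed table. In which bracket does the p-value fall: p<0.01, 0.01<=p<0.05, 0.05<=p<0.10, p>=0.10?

Margins: r₁=5, r₂=11, c₁=12, c₂=4, n=16
p_obs = C(5,2)·C(11,10)/C(16,12); sum pmf over tables with pmf ≤ p_obs
p-value (two-sided) = 0.06319
→ bracket: 0.05<=p<0.10

p-value bracket: 0.05<=p<0.10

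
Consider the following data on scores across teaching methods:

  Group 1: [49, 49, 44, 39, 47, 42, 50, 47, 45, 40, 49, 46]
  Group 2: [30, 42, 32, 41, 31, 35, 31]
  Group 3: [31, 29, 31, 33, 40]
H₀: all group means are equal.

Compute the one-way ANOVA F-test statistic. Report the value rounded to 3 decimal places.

test statistic = 23.676

Group means [45.58, 34.57, 32.80], grand mean 39.708
SSB = Σnᵢ(x̄ᵢ−x̄)² = 837.527; SSW = ΣΣ(x−x̄ᵢ)² = 371.431
MSB = 837.527/2 = 418.7637; MSW = 371.431/21 = 17.6872
F = MSB/MSW = 23.6761
df = (2, 21)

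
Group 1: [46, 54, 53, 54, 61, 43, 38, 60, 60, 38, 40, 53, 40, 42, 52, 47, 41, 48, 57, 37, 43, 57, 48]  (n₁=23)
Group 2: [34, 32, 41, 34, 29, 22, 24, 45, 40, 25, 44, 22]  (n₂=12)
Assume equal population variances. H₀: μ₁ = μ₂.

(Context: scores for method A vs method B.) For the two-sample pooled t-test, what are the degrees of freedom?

degrees of freedom = 33

df = n₁ + n₂ − 2 = 23 + 12 − 2 = 33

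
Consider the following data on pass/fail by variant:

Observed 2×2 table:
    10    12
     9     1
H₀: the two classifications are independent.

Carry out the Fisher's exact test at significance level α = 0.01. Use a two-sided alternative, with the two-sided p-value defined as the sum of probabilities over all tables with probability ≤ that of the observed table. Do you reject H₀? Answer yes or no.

Margins: r₁=22, r₂=10, c₁=19, c₂=13, n=32
p_obs = C(22,10)·C(10,9)/C(32,19); sum pmf over tables with pmf ≤ p_obs
p-value (two-sided) = 0.02367
At α=0.01: p ≥ α → fail to reject H₀

reject H₀: no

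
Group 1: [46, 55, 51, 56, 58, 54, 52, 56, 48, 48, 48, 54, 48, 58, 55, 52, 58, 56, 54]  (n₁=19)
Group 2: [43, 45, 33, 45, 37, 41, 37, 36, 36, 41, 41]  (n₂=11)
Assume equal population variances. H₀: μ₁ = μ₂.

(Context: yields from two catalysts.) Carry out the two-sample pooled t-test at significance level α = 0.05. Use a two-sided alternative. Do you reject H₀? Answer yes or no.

reject H₀: yes

x̄₁=53.000, s₁=3.859, n₁=19
x̄₂=39.545, s₂=3.984, n₂=11
s_p² = [18·3.859² + 10·3.984²]/28 = 15.2403
SE = √(s_p²·(1/19+1/11)) = 1.4791
t = (53.000−39.545)/1.4791 = 9.0967
df = 28
p-value (two-sided) = 0.00000
At α=0.05: p < α → reject H₀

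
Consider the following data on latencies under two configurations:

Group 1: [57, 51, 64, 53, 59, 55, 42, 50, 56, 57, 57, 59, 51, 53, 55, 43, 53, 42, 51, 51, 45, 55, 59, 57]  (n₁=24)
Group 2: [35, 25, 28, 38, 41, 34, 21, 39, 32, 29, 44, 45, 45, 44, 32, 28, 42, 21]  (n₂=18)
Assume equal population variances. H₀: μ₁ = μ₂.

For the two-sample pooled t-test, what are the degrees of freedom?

degrees of freedom = 40

df = n₁ + n₂ − 2 = 24 + 18 − 2 = 40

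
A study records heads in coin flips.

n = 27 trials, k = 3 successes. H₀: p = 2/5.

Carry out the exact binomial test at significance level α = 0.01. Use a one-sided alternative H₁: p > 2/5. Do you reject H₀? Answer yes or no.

reject H₀: no

Exact binomial: n=27, k=3, p₀=2/5=0.4000
P(X≥3) from Σ C(n,i)·p₀^i·(1−p₀)^(n−i)
p-value (one-sided, H₁ greater) = 0.99982
At α=0.01: p ≥ α → fail to reject H₀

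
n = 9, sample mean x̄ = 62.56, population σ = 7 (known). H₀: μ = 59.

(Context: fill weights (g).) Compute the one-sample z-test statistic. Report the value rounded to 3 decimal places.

test statistic = 1.526

SE = σ/√n = 7/√9 = 2.3333
z = (x̄−μ₀)/SE = (62.56−59)/2.3333 = 1.5257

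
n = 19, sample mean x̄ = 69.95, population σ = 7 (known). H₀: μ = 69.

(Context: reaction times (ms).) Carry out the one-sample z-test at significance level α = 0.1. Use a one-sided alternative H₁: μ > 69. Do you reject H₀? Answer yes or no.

SE = σ/√n = 7/√19 = 1.6059
z = (x̄−μ₀)/SE = (69.95−69)/1.6059 = 0.5916
p-value (one-sided, H₁ greater) = 0.27707
At α=0.1: p ≥ α → fail to reject H₀

reject H₀: no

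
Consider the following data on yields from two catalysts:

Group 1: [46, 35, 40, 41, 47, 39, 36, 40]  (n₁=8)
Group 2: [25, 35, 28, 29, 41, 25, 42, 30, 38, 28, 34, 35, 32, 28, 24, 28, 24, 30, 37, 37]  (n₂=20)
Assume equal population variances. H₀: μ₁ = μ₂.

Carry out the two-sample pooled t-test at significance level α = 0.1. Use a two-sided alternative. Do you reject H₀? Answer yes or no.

reject H₀: yes

x̄₁=40.500, s₁=4.243, n₁=8
x̄₂=31.500, s₂=5.577, n₂=20
s_p² = [7·4.243² + 19·5.577²]/26 = 27.5769
SE = √(s_p²·(1/8+1/20)) = 2.1968
t = (40.500−31.500)/2.1968 = 4.0969
df = 26
p-value (two-sided) = 0.00036
At α=0.1: p < α → reject H₀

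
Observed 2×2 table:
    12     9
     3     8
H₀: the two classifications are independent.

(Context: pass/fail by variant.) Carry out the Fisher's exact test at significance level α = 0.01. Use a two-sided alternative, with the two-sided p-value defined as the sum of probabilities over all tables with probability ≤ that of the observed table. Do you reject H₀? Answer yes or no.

Margins: r₁=21, r₂=11, c₁=15, c₂=17, n=32
p_obs = C(21,12)·C(11,3)/C(32,15); sum pmf over tables with pmf ≤ p_obs
p-value (two-sided) = 0.14746
At α=0.01: p ≥ α → fail to reject H₀

reject H₀: no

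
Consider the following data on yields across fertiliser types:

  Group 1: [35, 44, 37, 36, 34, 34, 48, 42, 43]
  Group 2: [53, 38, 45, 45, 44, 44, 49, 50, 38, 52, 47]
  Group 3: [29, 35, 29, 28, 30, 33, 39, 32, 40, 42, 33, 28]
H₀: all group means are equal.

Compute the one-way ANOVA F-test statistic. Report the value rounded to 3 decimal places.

Group means [39.22, 45.91, 33.17], grand mean 39.250
SSB = Σnᵢ(x̄ᵢ−x̄)² = 931.869; SSW = ΣΣ(x−x̄ᵢ)² = 720.131
MSB = 931.869/2 = 465.9343; MSW = 720.131/29 = 24.8321
F = MSB/MSW = 18.7634
df = (2, 29)

test statistic = 18.763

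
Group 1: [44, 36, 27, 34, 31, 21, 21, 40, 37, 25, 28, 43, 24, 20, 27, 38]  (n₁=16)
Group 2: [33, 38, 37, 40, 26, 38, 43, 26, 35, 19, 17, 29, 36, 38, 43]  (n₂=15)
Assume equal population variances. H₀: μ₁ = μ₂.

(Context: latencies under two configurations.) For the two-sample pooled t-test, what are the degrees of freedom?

df = n₁ + n₂ − 2 = 16 + 15 − 2 = 29

degrees of freedom = 29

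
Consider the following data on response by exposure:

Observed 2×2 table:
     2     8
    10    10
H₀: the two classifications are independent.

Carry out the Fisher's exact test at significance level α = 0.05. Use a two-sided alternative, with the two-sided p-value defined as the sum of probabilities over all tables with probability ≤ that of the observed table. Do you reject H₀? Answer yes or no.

reject H₀: no

Margins: r₁=10, r₂=20, c₁=12, c₂=18, n=30
p_obs = C(10,2)·C(20,10)/C(30,12); sum pmf over tables with pmf ≤ p_obs
p-value (two-sided) = 0.23527
At α=0.05: p ≥ α → fail to reject H₀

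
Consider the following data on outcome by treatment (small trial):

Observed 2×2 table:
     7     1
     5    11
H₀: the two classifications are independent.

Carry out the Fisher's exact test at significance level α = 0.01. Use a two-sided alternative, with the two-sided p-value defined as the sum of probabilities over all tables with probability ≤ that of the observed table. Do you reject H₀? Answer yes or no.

Margins: r₁=8, r₂=16, c₁=12, c₂=12, n=24
p_obs = C(8,7)·C(16,5)/C(24,12); sum pmf over tables with pmf ≤ p_obs
p-value (two-sided) = 0.02719
At α=0.01: p ≥ α → fail to reject H₀

reject H₀: no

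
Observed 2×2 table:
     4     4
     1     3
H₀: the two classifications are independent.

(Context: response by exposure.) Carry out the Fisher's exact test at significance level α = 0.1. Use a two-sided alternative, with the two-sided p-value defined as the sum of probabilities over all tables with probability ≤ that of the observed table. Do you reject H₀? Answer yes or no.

Margins: r₁=8, r₂=4, c₁=5, c₂=7, n=12
p_obs = C(8,4)·C(4,1)/C(12,5); sum pmf over tables with pmf ≤ p_obs
p-value (two-sided) = 0.57576
At α=0.1: p ≥ α → fail to reject H₀

reject H₀: no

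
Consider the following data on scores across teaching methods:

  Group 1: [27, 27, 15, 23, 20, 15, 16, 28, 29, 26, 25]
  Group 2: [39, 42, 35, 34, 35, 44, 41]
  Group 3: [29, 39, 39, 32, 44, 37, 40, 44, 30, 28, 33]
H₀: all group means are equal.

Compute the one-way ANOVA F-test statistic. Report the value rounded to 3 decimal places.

Group means [22.82, 38.57, 35.91], grand mean 31.586
SSB = Σnᵢ(x̄ᵢ−x̄)² = 1392.775; SSW = ΣΣ(x−x̄ᵢ)² = 722.260
MSB = 1392.775/2 = 696.3874; MSW = 722.260/26 = 27.7792
F = MSB/MSW = 25.0686
df = (2, 26)

test statistic = 25.069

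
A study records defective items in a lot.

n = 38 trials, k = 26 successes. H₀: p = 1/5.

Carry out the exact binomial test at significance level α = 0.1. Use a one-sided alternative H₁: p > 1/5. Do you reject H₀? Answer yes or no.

Exact binomial: n=38, k=26, p₀=1/5=0.2000
P(X≥26) from Σ C(n,i)·p₀^i·(1−p₀)^(n−i)
p-value (one-sided, H₁ greater) = 0.00000
At α=0.1: p < α → reject H₀

reject H₀: yes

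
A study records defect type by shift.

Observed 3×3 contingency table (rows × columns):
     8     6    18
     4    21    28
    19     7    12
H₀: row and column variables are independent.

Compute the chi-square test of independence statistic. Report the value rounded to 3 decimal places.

test statistic = 23.542

Row totals [32, 53, 38], col totals [31, 34, 58], n=123
χ² = (8−8.07)²/8.07 + (6−8.85)²/8.85 + (18−15.09)²/15.09 + (4−13.36)²/13.36 + (21−14.65)²/14.65 + (28−24.99)²/24.99 + (19−9.58)²/9.58 + (7−10.50)²/10.50 + (12−17.92)²/17.92 = 23.5416
df = 4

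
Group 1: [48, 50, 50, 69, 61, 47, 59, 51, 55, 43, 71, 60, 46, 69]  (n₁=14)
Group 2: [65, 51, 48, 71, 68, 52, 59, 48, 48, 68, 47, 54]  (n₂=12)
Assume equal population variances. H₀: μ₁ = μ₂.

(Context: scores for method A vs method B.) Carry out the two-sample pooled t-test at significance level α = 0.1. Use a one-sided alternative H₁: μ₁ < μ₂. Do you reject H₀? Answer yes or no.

x̄₁=55.643, s₁=9.295, n₁=14
x̄₂=56.583, s₂=9.130, n₂=12
s_p² = [13·9.295² + 11·9.130²]/24 = 85.0055
SE = √(s_p²·(1/14+1/12)) = 3.6271
t = (55.643−56.583)/3.6271 = -0.2593
df = 24
p-value (one-sided, H₁ less) = 0.39881
At α=0.1: p ≥ α → fail to reject H₀

reject H₀: no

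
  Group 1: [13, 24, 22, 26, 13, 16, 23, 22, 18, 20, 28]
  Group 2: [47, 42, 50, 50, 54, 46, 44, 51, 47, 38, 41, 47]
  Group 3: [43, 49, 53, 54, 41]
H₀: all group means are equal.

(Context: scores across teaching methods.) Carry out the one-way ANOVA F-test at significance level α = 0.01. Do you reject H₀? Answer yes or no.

reject H₀: yes

Group means [20.45, 46.42, 48.00], grand mean 36.500
SSB = Σnᵢ(x̄ᵢ−x̄)² = 4673.356; SSW = ΣΣ(x−x̄ᵢ)² = 615.644
MSB = 4673.356/2 = 2336.6780; MSW = 615.644/25 = 24.6258
F = MSB/MSW = 94.8876
df = (2, 25)
p-value (upper-tail) = 0.00000
At α=0.01: p < α → reject H₀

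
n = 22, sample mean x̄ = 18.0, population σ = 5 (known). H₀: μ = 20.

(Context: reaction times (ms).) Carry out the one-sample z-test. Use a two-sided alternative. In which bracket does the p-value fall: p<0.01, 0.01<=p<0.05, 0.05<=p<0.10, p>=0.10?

SE = σ/√n = 5/√22 = 1.0660
z = (x̄−μ₀)/SE = (18.0−20)/1.0660 = -1.8762
p-value (two-sided) = 0.06063
→ bracket: 0.05<=p<0.10

p-value bracket: 0.05<=p<0.10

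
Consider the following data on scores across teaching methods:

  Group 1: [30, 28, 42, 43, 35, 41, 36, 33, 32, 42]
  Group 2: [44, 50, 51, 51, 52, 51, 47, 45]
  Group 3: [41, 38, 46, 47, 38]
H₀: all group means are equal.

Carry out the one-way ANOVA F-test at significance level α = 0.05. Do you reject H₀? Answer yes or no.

Group means [36.20, 48.88, 42.00], grand mean 41.870
SSB = Σnᵢ(x̄ᵢ−x̄)² = 714.134; SSW = ΣΣ(x−x̄ᵢ)² = 412.475
MSB = 714.134/2 = 357.0668; MSW = 412.475/20 = 20.6238
F = MSB/MSW = 17.3134
df = (2, 20)
p-value (upper-tail) = 0.00004
At α=0.05: p < α → reject H₀

reject H₀: yes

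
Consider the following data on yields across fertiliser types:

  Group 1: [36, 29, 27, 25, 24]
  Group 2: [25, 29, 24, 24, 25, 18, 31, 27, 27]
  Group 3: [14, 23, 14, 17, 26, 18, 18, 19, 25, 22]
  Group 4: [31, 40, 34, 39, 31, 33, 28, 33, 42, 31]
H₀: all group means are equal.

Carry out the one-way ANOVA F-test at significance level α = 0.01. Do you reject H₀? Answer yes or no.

Group means [28.20, 25.56, 19.60, 34.20], grand mean 26.735
SSB = Σnᵢ(x̄ᵢ−x̄)² = 1089.595; SSW = ΣΣ(x−x̄ᵢ)² = 551.022
MSB = 1089.595/3 = 363.1985; MSW = 551.022/30 = 18.3674
F = MSB/MSW = 19.7741
df = (3, 30)
p-value (upper-tail) = 0.00000
At α=0.01: p < α → reject H₀

reject H₀: yes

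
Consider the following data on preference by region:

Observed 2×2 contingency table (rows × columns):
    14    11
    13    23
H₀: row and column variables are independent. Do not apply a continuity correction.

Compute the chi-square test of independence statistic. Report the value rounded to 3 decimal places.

test statistic = 2.366

Row totals [25, 36], col totals [27, 34], n=61
χ² = (14−11.07)²/11.07 + (11−13.93)²/13.93 + (13−15.93)²/15.93 + (23−20.07)²/20.07 = 2.3657
df = 1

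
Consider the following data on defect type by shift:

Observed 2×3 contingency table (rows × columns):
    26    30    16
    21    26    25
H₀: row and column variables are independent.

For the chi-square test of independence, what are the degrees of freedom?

df = (r−1)(c−1) = (2−1)·(3−1) = 2

degrees of freedom = 2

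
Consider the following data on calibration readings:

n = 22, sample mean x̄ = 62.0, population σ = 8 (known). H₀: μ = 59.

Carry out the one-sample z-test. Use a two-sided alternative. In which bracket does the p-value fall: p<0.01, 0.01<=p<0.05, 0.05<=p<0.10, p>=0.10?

p-value bracket: 0.05<=p<0.10

SE = σ/√n = 8/√22 = 1.7056
z = (x̄−μ₀)/SE = (62.0−59)/1.7056 = 1.7589
p-value (two-sided) = 0.07859
→ bracket: 0.05<=p<0.10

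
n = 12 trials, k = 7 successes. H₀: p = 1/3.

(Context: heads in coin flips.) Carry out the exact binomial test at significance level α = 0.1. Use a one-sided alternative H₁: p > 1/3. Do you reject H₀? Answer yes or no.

reject H₀: yes

Exact binomial: n=12, k=7, p₀=1/3=0.3333
P(X≥7) from Σ C(n,i)·p₀^i·(1−p₀)^(n−i)
p-value (one-sided, H₁ greater) = 0.06645
At α=0.1: p < α → reject H₀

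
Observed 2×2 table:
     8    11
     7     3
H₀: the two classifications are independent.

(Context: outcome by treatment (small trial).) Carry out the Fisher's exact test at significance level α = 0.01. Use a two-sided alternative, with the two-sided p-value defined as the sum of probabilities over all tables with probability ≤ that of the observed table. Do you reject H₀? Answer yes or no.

reject H₀: no

Margins: r₁=19, r₂=10, c₁=15, c₂=14, n=29
p_obs = C(19,8)·C(10,7)/C(29,15); sum pmf over tables with pmf ≤ p_obs
p-value (two-sided) = 0.24508
At α=0.01: p ≥ α → fail to reject H₀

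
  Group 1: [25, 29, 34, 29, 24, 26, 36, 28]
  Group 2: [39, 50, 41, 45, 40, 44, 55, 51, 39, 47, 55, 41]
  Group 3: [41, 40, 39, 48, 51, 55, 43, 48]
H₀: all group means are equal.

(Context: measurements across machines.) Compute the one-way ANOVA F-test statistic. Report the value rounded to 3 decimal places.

Group means [28.88, 45.58, 45.62], grand mean 40.821
SSB = Σnᵢ(x̄ᵢ−x̄)² = 1598.440; SSW = ΣΣ(x−x̄ᵢ)² = 747.667
MSB = 1598.440/2 = 799.2202; MSW = 747.667/25 = 29.9067
F = MSB/MSW = 26.7238
df = (2, 25)

test statistic = 26.724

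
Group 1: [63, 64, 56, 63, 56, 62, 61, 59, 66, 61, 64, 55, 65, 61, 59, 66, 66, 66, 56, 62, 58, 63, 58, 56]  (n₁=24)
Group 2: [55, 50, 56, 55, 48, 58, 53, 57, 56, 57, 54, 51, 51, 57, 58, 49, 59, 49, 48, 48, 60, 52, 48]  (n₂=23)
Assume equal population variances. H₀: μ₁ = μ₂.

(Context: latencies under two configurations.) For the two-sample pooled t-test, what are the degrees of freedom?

df = n₁ + n₂ − 2 = 24 + 23 − 2 = 45

degrees of freedom = 45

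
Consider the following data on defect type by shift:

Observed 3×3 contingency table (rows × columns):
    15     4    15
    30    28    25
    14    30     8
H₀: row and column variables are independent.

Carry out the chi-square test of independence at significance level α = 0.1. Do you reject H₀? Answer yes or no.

reject H₀: yes

Row totals [34, 83, 52], col totals [59, 62, 48], n=169
χ² = (15−11.87)²/11.87 + (4−12.47)²/12.47 + (15−9.66)²/9.66 + (30−28.98)²/28.98 + (28−30.45)²/30.45 + (25−23.57)²/23.57 + (14−18.15)²/18.15 + (30−19.08)²/19.08 + (8−14.77)²/14.77 = 20.1649
df = 4
p-value (upper-tail) = 0.00046
At α=0.1: p < α → reject H₀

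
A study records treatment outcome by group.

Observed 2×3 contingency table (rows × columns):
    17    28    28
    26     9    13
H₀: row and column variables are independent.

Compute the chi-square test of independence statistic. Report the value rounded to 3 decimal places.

Row totals [73, 48], col totals [43, 37, 41], n=121
χ² = (17−25.94)²/25.94 + (28−22.32)²/22.32 + (28−24.74)²/24.74 + (26−17.06)²/17.06 + (9−14.68)²/14.68 + (13−16.26)²/16.26 = 12.4964
df = 2

test statistic = 12.496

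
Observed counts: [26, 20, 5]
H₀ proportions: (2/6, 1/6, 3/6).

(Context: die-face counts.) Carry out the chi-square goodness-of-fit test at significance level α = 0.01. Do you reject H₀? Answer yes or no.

reject H₀: yes

n = 51; E_i = n·p_i = [17.00, 8.50, 25.50]
χ² = (26−17.00)²/17.00 + (20−8.50)²/8.50 + (5−25.50)²/25.50 = 36.8039
df = 2
p-value (upper-tail) = 0.00000
At α=0.01: p < α → reject H₀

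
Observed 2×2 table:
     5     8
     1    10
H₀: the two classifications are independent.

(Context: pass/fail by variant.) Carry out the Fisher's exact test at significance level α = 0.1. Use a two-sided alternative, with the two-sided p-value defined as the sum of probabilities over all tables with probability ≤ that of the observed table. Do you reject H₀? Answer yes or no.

Margins: r₁=13, r₂=11, c₁=6, c₂=18, n=24
p_obs = C(13,5)·C(11,1)/C(24,6); sum pmf over tables with pmf ≤ p_obs
p-value (two-sided) = 0.16599
At α=0.1: p ≥ α → fail to reject H₀

reject H₀: no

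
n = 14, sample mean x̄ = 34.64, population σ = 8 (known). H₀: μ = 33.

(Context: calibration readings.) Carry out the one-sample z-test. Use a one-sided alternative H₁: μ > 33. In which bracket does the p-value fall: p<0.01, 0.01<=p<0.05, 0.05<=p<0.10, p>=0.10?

SE = σ/√n = 8/√14 = 2.1381
z = (x̄−μ₀)/SE = (34.64−33)/2.1381 = 0.7670
p-value (one-sided, H₁ greater) = 0.22153
→ bracket: p>=0.10

p-value bracket: p>=0.10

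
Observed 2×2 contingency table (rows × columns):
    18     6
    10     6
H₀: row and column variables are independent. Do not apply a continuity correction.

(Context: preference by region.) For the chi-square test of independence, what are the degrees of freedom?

degrees of freedom = 1

df = (r−1)(c−1) = (2−1)·(2−1) = 1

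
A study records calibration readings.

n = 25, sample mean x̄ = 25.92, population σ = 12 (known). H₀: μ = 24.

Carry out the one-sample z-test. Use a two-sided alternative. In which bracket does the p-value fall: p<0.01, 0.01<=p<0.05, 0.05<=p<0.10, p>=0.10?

p-value bracket: p>=0.10

SE = σ/√n = 12/√25 = 2.4000
z = (x̄−μ₀)/SE = (25.92−24)/2.4000 = 0.8000
p-value (two-sided) = 0.42371
→ bracket: p>=0.10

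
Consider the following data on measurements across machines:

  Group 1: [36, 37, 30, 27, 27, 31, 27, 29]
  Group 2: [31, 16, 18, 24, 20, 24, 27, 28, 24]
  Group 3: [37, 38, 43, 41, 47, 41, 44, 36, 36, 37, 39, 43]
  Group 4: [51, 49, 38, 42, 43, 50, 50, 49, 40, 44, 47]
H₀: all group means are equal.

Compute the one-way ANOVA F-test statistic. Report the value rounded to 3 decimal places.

test statistic = 53.750

Group means [30.50, 23.56, 40.17, 45.73], grand mean 36.025
SSB = Σnᵢ(x̄ᵢ−x̄)² = 2884.904; SSW = ΣΣ(x−x̄ᵢ)² = 644.071
MSB = 2884.904/3 = 961.6348; MSW = 644.071/36 = 17.8909
F = MSB/MSW = 53.7501
df = (3, 36)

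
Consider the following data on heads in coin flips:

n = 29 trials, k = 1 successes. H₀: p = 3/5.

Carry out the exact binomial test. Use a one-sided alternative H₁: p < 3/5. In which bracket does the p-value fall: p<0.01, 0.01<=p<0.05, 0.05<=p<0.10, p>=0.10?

p-value bracket: p<0.01

Exact binomial: n=29, k=1, p₀=3/5=0.6000
P(X≤1) from Σ C(n,i)·p₀^i·(1−p₀)^(n−i)
p-value (one-sided, H₁ less) = 0.00000
→ bracket: p<0.01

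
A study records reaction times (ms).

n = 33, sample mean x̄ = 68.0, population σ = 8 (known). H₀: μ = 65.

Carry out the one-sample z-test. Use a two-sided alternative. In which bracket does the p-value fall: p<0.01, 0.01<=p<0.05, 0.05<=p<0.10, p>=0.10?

p-value bracket: 0.01<=p<0.05

SE = σ/√n = 8/√33 = 1.3926
z = (x̄−μ₀)/SE = (68.0−65)/1.3926 = 2.1542
p-value (two-sided) = 0.03122
→ bracket: 0.01<=p<0.05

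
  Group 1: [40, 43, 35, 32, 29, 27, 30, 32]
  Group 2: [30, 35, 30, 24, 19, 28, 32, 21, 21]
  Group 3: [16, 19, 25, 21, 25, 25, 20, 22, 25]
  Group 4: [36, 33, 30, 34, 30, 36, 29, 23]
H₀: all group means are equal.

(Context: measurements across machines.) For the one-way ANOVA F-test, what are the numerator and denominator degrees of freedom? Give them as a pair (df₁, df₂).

k = 4 groups, N = 34 total
df = (k−1, N−k) = (4−1, 34−4) = (3, 30)

degrees of freedom = [3, 30]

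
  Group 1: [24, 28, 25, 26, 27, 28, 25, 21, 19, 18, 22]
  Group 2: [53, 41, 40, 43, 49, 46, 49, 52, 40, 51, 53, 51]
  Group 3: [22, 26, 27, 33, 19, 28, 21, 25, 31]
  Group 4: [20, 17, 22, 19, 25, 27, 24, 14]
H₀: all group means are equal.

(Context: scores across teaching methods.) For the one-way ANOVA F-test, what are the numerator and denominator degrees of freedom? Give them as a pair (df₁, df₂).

k = 4 groups, N = 40 total
df = (k−1, N−k) = (4−1, 40−4) = (3, 36)

degrees of freedom = [3, 36]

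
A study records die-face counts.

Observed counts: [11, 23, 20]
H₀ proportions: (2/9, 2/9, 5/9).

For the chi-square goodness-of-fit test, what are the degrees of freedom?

df = k − 1 = 3 − 1 = 2

degrees of freedom = 2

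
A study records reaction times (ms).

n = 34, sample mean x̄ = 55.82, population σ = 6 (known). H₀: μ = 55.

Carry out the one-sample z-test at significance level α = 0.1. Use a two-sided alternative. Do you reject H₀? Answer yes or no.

SE = σ/√n = 6/√34 = 1.0290
z = (x̄−μ₀)/SE = (55.82−55)/1.0290 = 0.7969
p-value (two-sided) = 0.42551
At α=0.1: p ≥ α → fail to reject H₀

reject H₀: no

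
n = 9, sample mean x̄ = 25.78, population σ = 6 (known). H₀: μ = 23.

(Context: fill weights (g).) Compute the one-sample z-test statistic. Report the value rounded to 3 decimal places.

SE = σ/√n = 6/√9 = 2.0000
z = (x̄−μ₀)/SE = (25.78−23)/2.0000 = 1.3900

test statistic = 1.390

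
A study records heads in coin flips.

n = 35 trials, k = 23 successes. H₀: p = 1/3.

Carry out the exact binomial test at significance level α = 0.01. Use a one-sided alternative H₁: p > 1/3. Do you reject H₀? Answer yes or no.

Exact binomial: n=35, k=23, p₀=1/3=0.3333
P(X≥23) from Σ C(n,i)·p₀^i·(1−p₀)^(n−i)
p-value (one-sided, H₁ greater) = 0.00009
At α=0.01: p < α → reject H₀

reject H₀: yes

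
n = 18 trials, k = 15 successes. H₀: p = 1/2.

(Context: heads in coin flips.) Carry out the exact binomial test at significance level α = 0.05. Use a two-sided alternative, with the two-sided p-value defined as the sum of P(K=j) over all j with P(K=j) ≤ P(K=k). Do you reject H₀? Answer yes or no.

reject H₀: yes

Exact binomial: n=18, k=15, p₀=1/2=0.5000
P(X=j) = C(n,j)·p₀^j·(1−p₀)^(n−j); p = Σ P(X=j) over j with P(X=j) ≤ P(X=15)
p-value (two-sided) = 0.00754
At α=0.05: p < α → reject H₀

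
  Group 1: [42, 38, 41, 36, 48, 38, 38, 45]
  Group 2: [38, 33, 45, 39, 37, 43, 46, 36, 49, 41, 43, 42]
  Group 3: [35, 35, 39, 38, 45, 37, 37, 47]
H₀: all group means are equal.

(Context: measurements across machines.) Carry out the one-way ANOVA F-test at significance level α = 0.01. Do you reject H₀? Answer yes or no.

Group means [40.75, 41.00, 39.12], grand mean 40.393
SSB = Σnᵢ(x̄ᵢ−x̄)² = 18.304; SSW = ΣΣ(x−x̄ᵢ)² = 490.375
MSB = 18.304/2 = 9.1518; MSW = 490.375/25 = 19.6150
F = MSB/MSW = 0.4666
df = (2, 25)
p-value (upper-tail) = 0.63250
At α=0.01: p ≥ α → fail to reject H₀

reject H₀: no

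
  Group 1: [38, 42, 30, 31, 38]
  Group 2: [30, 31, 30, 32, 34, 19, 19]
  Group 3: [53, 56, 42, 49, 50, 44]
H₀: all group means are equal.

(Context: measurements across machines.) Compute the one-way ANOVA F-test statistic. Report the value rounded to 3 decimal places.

test statistic = 22.960

Group means [35.80, 27.86, 49.00], grand mean 37.111
SSB = Σnᵢ(x̄ᵢ−x̄)² = 1456.121; SSW = ΣΣ(x−x̄ᵢ)² = 475.657
MSB = 1456.121/2 = 728.0603; MSW = 475.657/15 = 31.7105
F = MSB/MSW = 22.9596
df = (2, 15)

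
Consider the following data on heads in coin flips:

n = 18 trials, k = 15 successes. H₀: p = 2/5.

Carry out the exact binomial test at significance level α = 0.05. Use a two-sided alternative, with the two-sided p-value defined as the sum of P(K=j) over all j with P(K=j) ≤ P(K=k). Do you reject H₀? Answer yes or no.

Exact binomial: n=18, k=15, p₀=2/5=0.4000
P(X=j) = C(n,j)·p₀^j·(1−p₀)^(n−j); p = Σ P(X=j) over j with P(X=j) ≤ P(X=15)
p-value (two-sided) = 0.00032
At α=0.05: p < α → reject H₀

reject H₀: yes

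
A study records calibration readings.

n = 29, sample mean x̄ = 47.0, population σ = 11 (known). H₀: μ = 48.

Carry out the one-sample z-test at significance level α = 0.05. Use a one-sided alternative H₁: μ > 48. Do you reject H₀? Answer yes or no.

SE = σ/√n = 11/√29 = 2.0426
z = (x̄−μ₀)/SE = (47.0−48)/2.0426 = -0.4896
p-value (one-sided, H₁ greater) = 0.68778
At α=0.05: p ≥ α → fail to reject H₀

reject H₀: no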